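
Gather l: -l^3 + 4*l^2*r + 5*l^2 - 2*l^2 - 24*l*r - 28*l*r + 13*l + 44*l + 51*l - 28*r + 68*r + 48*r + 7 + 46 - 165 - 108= -l^3 + l^2*(4*r + 3) + l*(108 - 52*r) + 88*r - 220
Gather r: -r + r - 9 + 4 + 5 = 0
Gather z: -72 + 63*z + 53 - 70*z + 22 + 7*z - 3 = 0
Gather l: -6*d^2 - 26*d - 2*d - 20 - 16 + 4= -6*d^2 - 28*d - 32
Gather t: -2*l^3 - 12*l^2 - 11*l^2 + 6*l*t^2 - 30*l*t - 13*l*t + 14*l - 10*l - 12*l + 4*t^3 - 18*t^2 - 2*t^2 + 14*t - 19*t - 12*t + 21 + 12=-2*l^3 - 23*l^2 - 8*l + 4*t^3 + t^2*(6*l - 20) + t*(-43*l - 17) + 33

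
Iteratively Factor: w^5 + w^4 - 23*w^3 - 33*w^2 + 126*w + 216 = (w - 4)*(w^4 + 5*w^3 - 3*w^2 - 45*w - 54) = (w - 4)*(w + 2)*(w^3 + 3*w^2 - 9*w - 27) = (w - 4)*(w - 3)*(w + 2)*(w^2 + 6*w + 9) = (w - 4)*(w - 3)*(w + 2)*(w + 3)*(w + 3)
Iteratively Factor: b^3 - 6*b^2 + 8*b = (b - 2)*(b^2 - 4*b) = (b - 4)*(b - 2)*(b)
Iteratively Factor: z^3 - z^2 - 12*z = (z + 3)*(z^2 - 4*z) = z*(z + 3)*(z - 4)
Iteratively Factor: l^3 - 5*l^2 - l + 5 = (l - 5)*(l^2 - 1) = (l - 5)*(l + 1)*(l - 1)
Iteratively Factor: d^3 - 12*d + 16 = (d - 2)*(d^2 + 2*d - 8) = (d - 2)^2*(d + 4)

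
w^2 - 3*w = w*(w - 3)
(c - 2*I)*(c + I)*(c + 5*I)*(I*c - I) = I*c^4 - 4*c^3 - I*c^3 + 4*c^2 + 7*I*c^2 - 10*c - 7*I*c + 10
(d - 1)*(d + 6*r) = d^2 + 6*d*r - d - 6*r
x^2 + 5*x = x*(x + 5)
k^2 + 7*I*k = k*(k + 7*I)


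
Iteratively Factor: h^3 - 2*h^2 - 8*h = (h)*(h^2 - 2*h - 8) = h*(h - 4)*(h + 2)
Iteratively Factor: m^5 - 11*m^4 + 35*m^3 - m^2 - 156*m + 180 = (m - 3)*(m^4 - 8*m^3 + 11*m^2 + 32*m - 60) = (m - 3)^2*(m^3 - 5*m^2 - 4*m + 20) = (m - 3)^2*(m + 2)*(m^2 - 7*m + 10) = (m - 3)^2*(m - 2)*(m + 2)*(m - 5)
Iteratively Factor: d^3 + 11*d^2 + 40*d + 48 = (d + 4)*(d^2 + 7*d + 12) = (d + 3)*(d + 4)*(d + 4)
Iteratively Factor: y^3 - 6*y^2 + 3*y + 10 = (y - 5)*(y^2 - y - 2) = (y - 5)*(y - 2)*(y + 1)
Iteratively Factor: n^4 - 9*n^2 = (n)*(n^3 - 9*n) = n^2*(n^2 - 9) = n^2*(n - 3)*(n + 3)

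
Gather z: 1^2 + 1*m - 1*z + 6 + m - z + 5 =2*m - 2*z + 12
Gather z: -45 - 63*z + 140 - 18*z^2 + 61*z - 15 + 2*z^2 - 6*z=-16*z^2 - 8*z + 80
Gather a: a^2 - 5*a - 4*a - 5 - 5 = a^2 - 9*a - 10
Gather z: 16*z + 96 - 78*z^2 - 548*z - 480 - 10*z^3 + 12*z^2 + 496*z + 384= -10*z^3 - 66*z^2 - 36*z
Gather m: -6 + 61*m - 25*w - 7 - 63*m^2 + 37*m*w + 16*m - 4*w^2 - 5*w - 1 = -63*m^2 + m*(37*w + 77) - 4*w^2 - 30*w - 14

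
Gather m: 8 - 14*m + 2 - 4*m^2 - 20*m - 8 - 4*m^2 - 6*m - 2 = -8*m^2 - 40*m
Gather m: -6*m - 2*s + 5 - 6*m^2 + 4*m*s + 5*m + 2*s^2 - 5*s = -6*m^2 + m*(4*s - 1) + 2*s^2 - 7*s + 5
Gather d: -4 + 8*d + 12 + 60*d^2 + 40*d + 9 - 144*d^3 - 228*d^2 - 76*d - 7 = -144*d^3 - 168*d^2 - 28*d + 10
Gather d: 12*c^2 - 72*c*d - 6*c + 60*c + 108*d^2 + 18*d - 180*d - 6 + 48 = 12*c^2 + 54*c + 108*d^2 + d*(-72*c - 162) + 42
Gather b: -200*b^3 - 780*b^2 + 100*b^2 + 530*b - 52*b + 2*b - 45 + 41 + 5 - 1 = -200*b^3 - 680*b^2 + 480*b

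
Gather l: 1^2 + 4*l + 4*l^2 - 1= 4*l^2 + 4*l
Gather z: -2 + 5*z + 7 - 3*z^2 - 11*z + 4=-3*z^2 - 6*z + 9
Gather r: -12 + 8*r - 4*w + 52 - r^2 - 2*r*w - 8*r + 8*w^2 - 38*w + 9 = -r^2 - 2*r*w + 8*w^2 - 42*w + 49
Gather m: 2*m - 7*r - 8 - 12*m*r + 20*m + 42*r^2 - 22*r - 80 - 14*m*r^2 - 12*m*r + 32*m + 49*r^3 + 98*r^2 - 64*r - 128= m*(-14*r^2 - 24*r + 54) + 49*r^3 + 140*r^2 - 93*r - 216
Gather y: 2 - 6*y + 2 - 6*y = 4 - 12*y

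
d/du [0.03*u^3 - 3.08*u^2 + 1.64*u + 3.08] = 0.09*u^2 - 6.16*u + 1.64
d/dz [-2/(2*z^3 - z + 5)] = 2*(6*z^2 - 1)/(2*z^3 - z + 5)^2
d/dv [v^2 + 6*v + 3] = 2*v + 6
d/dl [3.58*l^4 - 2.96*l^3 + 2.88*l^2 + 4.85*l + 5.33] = 14.32*l^3 - 8.88*l^2 + 5.76*l + 4.85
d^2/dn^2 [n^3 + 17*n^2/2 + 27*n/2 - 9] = 6*n + 17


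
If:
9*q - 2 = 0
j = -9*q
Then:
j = -2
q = 2/9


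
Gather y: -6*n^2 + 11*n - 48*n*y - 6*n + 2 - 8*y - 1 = -6*n^2 + 5*n + y*(-48*n - 8) + 1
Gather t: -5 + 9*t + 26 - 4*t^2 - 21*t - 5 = -4*t^2 - 12*t + 16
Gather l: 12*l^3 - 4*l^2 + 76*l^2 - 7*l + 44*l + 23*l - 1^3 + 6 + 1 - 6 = 12*l^3 + 72*l^2 + 60*l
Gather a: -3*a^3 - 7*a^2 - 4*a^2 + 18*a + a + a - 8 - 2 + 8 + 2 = -3*a^3 - 11*a^2 + 20*a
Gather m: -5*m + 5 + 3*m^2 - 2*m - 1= 3*m^2 - 7*m + 4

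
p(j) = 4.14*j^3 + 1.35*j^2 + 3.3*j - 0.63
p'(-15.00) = 2757.30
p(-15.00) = -13718.88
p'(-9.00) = 985.02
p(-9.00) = -2939.04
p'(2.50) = 87.68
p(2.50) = 80.74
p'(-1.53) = 28.24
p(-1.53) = -17.35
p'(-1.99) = 47.11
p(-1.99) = -34.48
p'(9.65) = 1185.94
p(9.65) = 3877.27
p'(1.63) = 40.70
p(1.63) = 26.27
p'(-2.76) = 90.46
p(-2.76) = -86.50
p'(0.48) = 7.46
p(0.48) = 1.72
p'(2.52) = 88.98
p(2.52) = 82.51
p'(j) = 12.42*j^2 + 2.7*j + 3.3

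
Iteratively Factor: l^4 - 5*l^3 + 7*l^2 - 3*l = (l - 1)*(l^3 - 4*l^2 + 3*l) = l*(l - 1)*(l^2 - 4*l + 3) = l*(l - 3)*(l - 1)*(l - 1)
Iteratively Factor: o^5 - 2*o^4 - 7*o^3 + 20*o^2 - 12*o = (o - 2)*(o^4 - 7*o^2 + 6*o) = (o - 2)^2*(o^3 + 2*o^2 - 3*o) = (o - 2)^2*(o + 3)*(o^2 - o) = (o - 2)^2*(o - 1)*(o + 3)*(o)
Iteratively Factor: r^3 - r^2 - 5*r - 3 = (r + 1)*(r^2 - 2*r - 3) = (r - 3)*(r + 1)*(r + 1)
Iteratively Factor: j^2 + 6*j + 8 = (j + 2)*(j + 4)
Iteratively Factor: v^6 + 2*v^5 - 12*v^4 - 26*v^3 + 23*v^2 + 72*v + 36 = (v + 1)*(v^5 + v^4 - 13*v^3 - 13*v^2 + 36*v + 36) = (v + 1)*(v + 3)*(v^4 - 2*v^3 - 7*v^2 + 8*v + 12) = (v - 3)*(v + 1)*(v + 3)*(v^3 + v^2 - 4*v - 4) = (v - 3)*(v + 1)*(v + 2)*(v + 3)*(v^2 - v - 2) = (v - 3)*(v + 1)^2*(v + 2)*(v + 3)*(v - 2)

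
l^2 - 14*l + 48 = (l - 8)*(l - 6)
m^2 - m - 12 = (m - 4)*(m + 3)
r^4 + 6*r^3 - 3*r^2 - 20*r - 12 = (r - 2)*(r + 1)^2*(r + 6)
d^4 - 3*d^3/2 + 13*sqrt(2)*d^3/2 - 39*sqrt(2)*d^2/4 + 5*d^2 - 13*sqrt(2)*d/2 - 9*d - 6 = (d - 2)*(d + 1/2)*(d + sqrt(2)/2)*(d + 6*sqrt(2))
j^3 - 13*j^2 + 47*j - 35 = (j - 7)*(j - 5)*(j - 1)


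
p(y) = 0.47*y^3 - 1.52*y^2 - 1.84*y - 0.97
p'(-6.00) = 67.16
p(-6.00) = -146.17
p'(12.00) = 164.72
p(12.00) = 570.23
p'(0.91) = -3.44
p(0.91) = -3.55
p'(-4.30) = 37.30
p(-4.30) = -58.53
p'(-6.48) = 77.07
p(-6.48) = -180.76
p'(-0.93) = 2.21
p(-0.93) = -0.95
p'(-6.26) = 72.44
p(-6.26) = -164.31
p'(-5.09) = 50.16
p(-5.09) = -92.96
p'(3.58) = 5.35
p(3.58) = -5.47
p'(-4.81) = 45.40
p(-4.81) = -79.59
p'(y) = 1.41*y^2 - 3.04*y - 1.84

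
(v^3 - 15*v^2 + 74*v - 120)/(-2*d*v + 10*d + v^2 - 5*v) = (v^2 - 10*v + 24)/(-2*d + v)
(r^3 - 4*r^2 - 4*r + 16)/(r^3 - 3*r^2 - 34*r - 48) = (r^2 - 6*r + 8)/(r^2 - 5*r - 24)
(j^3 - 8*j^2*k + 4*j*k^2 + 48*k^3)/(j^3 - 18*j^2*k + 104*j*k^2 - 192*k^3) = (j + 2*k)/(j - 8*k)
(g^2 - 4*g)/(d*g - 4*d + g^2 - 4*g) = g/(d + g)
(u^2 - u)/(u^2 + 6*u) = (u - 1)/(u + 6)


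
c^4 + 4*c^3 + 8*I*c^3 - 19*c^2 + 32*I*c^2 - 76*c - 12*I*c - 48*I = (c + 4)*(c + I)*(c + 3*I)*(c + 4*I)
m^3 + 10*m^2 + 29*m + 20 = (m + 1)*(m + 4)*(m + 5)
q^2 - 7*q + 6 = (q - 6)*(q - 1)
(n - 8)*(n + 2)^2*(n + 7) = n^4 + 3*n^3 - 56*n^2 - 228*n - 224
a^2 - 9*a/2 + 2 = (a - 4)*(a - 1/2)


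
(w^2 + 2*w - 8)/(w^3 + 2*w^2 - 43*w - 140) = (w - 2)/(w^2 - 2*w - 35)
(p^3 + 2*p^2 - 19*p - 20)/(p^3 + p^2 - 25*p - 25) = (p - 4)/(p - 5)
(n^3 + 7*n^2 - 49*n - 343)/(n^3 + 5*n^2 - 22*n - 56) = (n^2 - 49)/(n^2 - 2*n - 8)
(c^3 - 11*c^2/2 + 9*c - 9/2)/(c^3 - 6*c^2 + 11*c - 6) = (c - 3/2)/(c - 2)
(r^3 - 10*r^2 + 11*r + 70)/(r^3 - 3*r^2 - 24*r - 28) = (r - 5)/(r + 2)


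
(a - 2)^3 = a^3 - 6*a^2 + 12*a - 8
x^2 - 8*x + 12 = (x - 6)*(x - 2)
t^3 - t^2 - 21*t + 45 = (t - 3)^2*(t + 5)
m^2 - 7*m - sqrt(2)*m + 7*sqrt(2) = (m - 7)*(m - sqrt(2))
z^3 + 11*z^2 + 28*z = z*(z + 4)*(z + 7)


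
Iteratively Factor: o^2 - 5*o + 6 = (o - 2)*(o - 3)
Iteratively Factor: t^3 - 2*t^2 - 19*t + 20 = (t + 4)*(t^2 - 6*t + 5) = (t - 5)*(t + 4)*(t - 1)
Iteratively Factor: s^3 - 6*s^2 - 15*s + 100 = (s + 4)*(s^2 - 10*s + 25) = (s - 5)*(s + 4)*(s - 5)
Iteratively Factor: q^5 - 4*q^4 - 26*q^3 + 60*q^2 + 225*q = (q - 5)*(q^4 + q^3 - 21*q^2 - 45*q) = (q - 5)*(q + 3)*(q^3 - 2*q^2 - 15*q) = (q - 5)*(q + 3)^2*(q^2 - 5*q) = q*(q - 5)*(q + 3)^2*(q - 5)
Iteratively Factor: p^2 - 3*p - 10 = (p - 5)*(p + 2)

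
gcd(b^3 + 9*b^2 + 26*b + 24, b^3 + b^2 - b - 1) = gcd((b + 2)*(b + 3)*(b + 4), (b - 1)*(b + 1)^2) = 1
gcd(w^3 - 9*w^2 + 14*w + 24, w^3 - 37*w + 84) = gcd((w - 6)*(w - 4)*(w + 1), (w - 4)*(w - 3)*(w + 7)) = w - 4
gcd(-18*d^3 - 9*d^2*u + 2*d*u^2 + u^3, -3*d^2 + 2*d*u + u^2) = 3*d + u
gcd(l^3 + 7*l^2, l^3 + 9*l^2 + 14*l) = l^2 + 7*l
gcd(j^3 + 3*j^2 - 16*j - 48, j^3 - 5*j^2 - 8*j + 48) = j^2 - j - 12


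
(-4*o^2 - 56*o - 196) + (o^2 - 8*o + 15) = -3*o^2 - 64*o - 181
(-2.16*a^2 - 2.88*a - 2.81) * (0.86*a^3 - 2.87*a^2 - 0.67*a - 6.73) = -1.8576*a^5 + 3.7224*a^4 + 7.2962*a^3 + 24.5311*a^2 + 21.2651*a + 18.9113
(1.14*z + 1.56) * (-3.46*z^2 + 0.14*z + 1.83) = -3.9444*z^3 - 5.238*z^2 + 2.3046*z + 2.8548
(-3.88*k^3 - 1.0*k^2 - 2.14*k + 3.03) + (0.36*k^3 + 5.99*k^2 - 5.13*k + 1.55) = -3.52*k^3 + 4.99*k^2 - 7.27*k + 4.58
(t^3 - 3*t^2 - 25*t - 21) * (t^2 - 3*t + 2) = t^5 - 6*t^4 - 14*t^3 + 48*t^2 + 13*t - 42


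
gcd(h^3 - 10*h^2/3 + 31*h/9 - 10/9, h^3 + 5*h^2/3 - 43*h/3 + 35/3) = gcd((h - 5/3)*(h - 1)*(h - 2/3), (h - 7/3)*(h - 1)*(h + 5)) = h - 1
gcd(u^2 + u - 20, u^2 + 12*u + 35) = u + 5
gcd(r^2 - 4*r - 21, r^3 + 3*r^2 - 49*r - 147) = r^2 - 4*r - 21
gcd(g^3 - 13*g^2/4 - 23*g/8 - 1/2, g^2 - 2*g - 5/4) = g + 1/2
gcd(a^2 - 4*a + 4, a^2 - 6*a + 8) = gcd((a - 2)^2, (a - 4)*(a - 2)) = a - 2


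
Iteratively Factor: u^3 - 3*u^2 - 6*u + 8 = (u - 1)*(u^2 - 2*u - 8) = (u - 4)*(u - 1)*(u + 2)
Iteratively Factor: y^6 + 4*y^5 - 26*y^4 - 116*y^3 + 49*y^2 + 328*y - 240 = (y - 1)*(y^5 + 5*y^4 - 21*y^3 - 137*y^2 - 88*y + 240) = (y - 1)*(y + 4)*(y^4 + y^3 - 25*y^2 - 37*y + 60) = (y - 1)*(y + 4)^2*(y^3 - 3*y^2 - 13*y + 15) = (y - 1)^2*(y + 4)^2*(y^2 - 2*y - 15) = (y - 5)*(y - 1)^2*(y + 4)^2*(y + 3)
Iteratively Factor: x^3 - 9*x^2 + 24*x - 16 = (x - 4)*(x^2 - 5*x + 4) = (x - 4)*(x - 1)*(x - 4)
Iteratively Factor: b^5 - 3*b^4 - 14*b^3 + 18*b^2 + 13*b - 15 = (b - 5)*(b^4 + 2*b^3 - 4*b^2 - 2*b + 3) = (b - 5)*(b - 1)*(b^3 + 3*b^2 - b - 3) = (b - 5)*(b - 1)^2*(b^2 + 4*b + 3) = (b - 5)*(b - 1)^2*(b + 3)*(b + 1)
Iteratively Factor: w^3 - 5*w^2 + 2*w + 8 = (w - 2)*(w^2 - 3*w - 4) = (w - 4)*(w - 2)*(w + 1)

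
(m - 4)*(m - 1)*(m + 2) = m^3 - 3*m^2 - 6*m + 8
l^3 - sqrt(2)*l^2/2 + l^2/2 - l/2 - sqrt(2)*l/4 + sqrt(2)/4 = (l - 1/2)*(l + 1)*(l - sqrt(2)/2)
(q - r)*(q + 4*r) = q^2 + 3*q*r - 4*r^2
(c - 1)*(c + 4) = c^2 + 3*c - 4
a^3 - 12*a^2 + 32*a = a*(a - 8)*(a - 4)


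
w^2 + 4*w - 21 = (w - 3)*(w + 7)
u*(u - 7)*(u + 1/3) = u^3 - 20*u^2/3 - 7*u/3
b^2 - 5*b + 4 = (b - 4)*(b - 1)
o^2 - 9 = (o - 3)*(o + 3)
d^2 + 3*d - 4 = (d - 1)*(d + 4)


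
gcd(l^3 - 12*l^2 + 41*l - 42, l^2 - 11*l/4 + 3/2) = l - 2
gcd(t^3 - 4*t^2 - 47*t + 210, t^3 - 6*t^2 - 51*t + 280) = t^2 + 2*t - 35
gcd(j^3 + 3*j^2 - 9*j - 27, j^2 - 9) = j^2 - 9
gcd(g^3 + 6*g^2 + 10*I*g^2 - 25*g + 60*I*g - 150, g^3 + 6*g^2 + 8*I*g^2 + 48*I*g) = g + 6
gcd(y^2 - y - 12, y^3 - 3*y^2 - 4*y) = y - 4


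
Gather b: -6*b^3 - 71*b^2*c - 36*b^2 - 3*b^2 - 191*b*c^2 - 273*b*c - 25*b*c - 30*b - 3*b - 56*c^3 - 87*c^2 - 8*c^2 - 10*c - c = -6*b^3 + b^2*(-71*c - 39) + b*(-191*c^2 - 298*c - 33) - 56*c^3 - 95*c^2 - 11*c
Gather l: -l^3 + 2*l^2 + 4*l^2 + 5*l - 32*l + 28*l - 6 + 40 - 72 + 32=-l^3 + 6*l^2 + l - 6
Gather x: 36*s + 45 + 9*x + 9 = 36*s + 9*x + 54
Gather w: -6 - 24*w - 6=-24*w - 12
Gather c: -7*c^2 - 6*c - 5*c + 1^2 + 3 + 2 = -7*c^2 - 11*c + 6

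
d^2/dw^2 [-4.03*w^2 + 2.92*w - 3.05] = -8.06000000000000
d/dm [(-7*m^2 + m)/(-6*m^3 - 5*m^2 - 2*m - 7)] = (-42*m^4 + 12*m^3 + 19*m^2 + 98*m - 7)/(36*m^6 + 60*m^5 + 49*m^4 + 104*m^3 + 74*m^2 + 28*m + 49)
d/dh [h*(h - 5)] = 2*h - 5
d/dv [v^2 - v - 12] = 2*v - 1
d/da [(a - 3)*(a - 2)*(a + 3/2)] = 3*a^2 - 7*a - 3/2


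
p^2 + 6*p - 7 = (p - 1)*(p + 7)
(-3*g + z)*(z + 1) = -3*g*z - 3*g + z^2 + z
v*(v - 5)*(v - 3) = v^3 - 8*v^2 + 15*v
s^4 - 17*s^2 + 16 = (s - 4)*(s - 1)*(s + 1)*(s + 4)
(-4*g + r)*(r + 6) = -4*g*r - 24*g + r^2 + 6*r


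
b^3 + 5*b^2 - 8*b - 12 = (b - 2)*(b + 1)*(b + 6)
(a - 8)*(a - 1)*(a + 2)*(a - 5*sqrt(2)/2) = a^4 - 7*a^3 - 5*sqrt(2)*a^3/2 - 10*a^2 + 35*sqrt(2)*a^2/2 + 16*a + 25*sqrt(2)*a - 40*sqrt(2)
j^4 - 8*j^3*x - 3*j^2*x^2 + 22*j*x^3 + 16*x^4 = (j - 8*x)*(j - 2*x)*(j + x)^2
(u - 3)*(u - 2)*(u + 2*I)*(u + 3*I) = u^4 - 5*u^3 + 5*I*u^3 - 25*I*u^2 + 30*u + 30*I*u - 36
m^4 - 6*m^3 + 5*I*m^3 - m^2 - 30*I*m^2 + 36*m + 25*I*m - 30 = (m - 5)*(m - 1)*(m + 2*I)*(m + 3*I)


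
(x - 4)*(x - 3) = x^2 - 7*x + 12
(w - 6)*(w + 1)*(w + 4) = w^3 - w^2 - 26*w - 24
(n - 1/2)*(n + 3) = n^2 + 5*n/2 - 3/2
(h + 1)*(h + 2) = h^2 + 3*h + 2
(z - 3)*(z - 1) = z^2 - 4*z + 3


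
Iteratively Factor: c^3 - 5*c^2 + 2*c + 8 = (c - 4)*(c^2 - c - 2) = (c - 4)*(c - 2)*(c + 1)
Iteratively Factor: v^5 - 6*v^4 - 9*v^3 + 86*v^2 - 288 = (v + 3)*(v^4 - 9*v^3 + 18*v^2 + 32*v - 96) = (v - 3)*(v + 3)*(v^3 - 6*v^2 + 32) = (v - 4)*(v - 3)*(v + 3)*(v^2 - 2*v - 8) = (v - 4)*(v - 3)*(v + 2)*(v + 3)*(v - 4)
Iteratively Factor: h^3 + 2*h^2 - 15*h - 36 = (h + 3)*(h^2 - h - 12) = (h + 3)^2*(h - 4)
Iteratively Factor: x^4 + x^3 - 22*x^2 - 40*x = (x + 4)*(x^3 - 3*x^2 - 10*x) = (x - 5)*(x + 4)*(x^2 + 2*x) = (x - 5)*(x + 2)*(x + 4)*(x)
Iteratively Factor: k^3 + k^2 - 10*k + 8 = (k - 2)*(k^2 + 3*k - 4) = (k - 2)*(k - 1)*(k + 4)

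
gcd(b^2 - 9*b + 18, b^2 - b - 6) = b - 3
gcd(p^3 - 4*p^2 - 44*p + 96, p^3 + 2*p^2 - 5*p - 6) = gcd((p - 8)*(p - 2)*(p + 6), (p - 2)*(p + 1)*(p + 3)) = p - 2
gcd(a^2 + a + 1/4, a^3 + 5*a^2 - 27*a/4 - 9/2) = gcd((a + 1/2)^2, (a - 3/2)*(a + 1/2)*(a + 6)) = a + 1/2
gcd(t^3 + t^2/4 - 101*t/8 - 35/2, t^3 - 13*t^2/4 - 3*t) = t - 4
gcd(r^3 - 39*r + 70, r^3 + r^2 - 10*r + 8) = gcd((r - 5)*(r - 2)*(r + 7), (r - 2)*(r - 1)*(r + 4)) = r - 2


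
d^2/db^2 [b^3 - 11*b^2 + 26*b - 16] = 6*b - 22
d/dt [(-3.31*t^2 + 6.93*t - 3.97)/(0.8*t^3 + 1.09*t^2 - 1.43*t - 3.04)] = (2.648*t^4 - 11.088*t^3 + 6.7076*t^2 + 28.7794*t - 26.7443)/(0.64*t^6 + 1.744*t^5 - 1.0999*t^4 - 7.9814*t^3 - 4.5823*t^2 + 8.6944*t + 9.2416)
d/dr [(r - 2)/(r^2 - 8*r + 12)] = -1/(r^2 - 12*r + 36)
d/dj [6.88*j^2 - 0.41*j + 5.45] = 13.76*j - 0.41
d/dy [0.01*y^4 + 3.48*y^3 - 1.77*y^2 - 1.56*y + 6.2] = 0.04*y^3 + 10.44*y^2 - 3.54*y - 1.56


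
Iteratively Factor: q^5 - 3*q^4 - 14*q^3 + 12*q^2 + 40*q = (q)*(q^4 - 3*q^3 - 14*q^2 + 12*q + 40) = q*(q + 2)*(q^3 - 5*q^2 - 4*q + 20) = q*(q + 2)^2*(q^2 - 7*q + 10) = q*(q - 5)*(q + 2)^2*(q - 2)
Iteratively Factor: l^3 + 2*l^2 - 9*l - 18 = (l - 3)*(l^2 + 5*l + 6) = (l - 3)*(l + 2)*(l + 3)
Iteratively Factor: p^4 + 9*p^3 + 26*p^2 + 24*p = (p)*(p^3 + 9*p^2 + 26*p + 24) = p*(p + 2)*(p^2 + 7*p + 12) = p*(p + 2)*(p + 4)*(p + 3)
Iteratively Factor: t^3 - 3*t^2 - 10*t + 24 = (t - 4)*(t^2 + t - 6) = (t - 4)*(t - 2)*(t + 3)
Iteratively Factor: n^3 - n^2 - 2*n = (n + 1)*(n^2 - 2*n) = n*(n + 1)*(n - 2)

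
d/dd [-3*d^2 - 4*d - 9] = -6*d - 4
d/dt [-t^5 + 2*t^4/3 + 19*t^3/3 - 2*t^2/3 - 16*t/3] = -5*t^4 + 8*t^3/3 + 19*t^2 - 4*t/3 - 16/3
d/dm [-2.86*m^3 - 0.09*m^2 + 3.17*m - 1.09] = -8.58*m^2 - 0.18*m + 3.17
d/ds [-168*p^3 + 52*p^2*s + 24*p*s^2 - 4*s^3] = 52*p^2 + 48*p*s - 12*s^2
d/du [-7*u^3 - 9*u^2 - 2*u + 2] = -21*u^2 - 18*u - 2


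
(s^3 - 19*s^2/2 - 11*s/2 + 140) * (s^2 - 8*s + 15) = s^5 - 35*s^4/2 + 171*s^3/2 + 83*s^2/2 - 2405*s/2 + 2100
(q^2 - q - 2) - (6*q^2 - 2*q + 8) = -5*q^2 + q - 10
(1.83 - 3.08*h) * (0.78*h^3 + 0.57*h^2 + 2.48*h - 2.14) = -2.4024*h^4 - 0.3282*h^3 - 6.5953*h^2 + 11.1296*h - 3.9162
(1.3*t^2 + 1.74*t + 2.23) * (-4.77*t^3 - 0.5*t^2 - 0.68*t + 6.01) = -6.201*t^5 - 8.9498*t^4 - 12.3911*t^3 + 5.5148*t^2 + 8.941*t + 13.4023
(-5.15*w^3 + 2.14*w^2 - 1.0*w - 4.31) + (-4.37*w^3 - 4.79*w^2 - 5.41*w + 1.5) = -9.52*w^3 - 2.65*w^2 - 6.41*w - 2.81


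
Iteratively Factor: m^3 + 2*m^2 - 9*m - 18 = (m - 3)*(m^2 + 5*m + 6) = (m - 3)*(m + 3)*(m + 2)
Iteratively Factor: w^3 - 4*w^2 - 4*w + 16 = (w - 4)*(w^2 - 4) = (w - 4)*(w + 2)*(w - 2)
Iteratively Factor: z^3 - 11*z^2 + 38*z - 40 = (z - 4)*(z^2 - 7*z + 10) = (z - 4)*(z - 2)*(z - 5)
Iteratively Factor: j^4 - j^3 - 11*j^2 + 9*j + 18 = (j + 3)*(j^3 - 4*j^2 + j + 6) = (j - 2)*(j + 3)*(j^2 - 2*j - 3) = (j - 3)*(j - 2)*(j + 3)*(j + 1)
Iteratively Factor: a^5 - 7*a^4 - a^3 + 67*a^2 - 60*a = (a - 1)*(a^4 - 6*a^3 - 7*a^2 + 60*a) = (a - 4)*(a - 1)*(a^3 - 2*a^2 - 15*a) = (a - 5)*(a - 4)*(a - 1)*(a^2 + 3*a) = (a - 5)*(a - 4)*(a - 1)*(a + 3)*(a)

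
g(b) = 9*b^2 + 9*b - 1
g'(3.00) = 63.00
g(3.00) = 107.00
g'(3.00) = 63.00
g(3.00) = 107.00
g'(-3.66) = -56.88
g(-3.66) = 86.62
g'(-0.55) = -0.90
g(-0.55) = -3.23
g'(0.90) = 25.20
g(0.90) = 14.39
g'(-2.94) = -43.92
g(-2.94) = 50.33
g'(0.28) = 14.04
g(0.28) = 2.23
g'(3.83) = 77.94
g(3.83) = 165.49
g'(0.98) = 26.64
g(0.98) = 16.46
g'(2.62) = 56.16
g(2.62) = 84.36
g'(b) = 18*b + 9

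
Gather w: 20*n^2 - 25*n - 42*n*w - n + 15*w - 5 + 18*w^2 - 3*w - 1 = 20*n^2 - 26*n + 18*w^2 + w*(12 - 42*n) - 6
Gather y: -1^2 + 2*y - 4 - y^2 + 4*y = -y^2 + 6*y - 5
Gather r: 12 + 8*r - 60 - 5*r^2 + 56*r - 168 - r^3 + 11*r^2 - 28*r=-r^3 + 6*r^2 + 36*r - 216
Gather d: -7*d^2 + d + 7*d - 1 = -7*d^2 + 8*d - 1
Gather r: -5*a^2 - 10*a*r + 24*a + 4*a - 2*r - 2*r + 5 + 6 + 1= -5*a^2 + 28*a + r*(-10*a - 4) + 12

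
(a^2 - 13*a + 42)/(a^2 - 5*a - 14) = (a - 6)/(a + 2)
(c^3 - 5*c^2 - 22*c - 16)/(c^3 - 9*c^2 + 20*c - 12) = (c^3 - 5*c^2 - 22*c - 16)/(c^3 - 9*c^2 + 20*c - 12)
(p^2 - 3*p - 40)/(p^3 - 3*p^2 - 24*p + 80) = (p - 8)/(p^2 - 8*p + 16)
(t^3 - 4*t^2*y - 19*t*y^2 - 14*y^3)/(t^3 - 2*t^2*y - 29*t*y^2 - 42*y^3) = (t + y)/(t + 3*y)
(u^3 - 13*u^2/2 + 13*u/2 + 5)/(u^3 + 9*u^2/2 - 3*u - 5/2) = (u^2 - 7*u + 10)/(u^2 + 4*u - 5)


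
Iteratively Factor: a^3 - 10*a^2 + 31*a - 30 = (a - 3)*(a^2 - 7*a + 10) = (a - 5)*(a - 3)*(a - 2)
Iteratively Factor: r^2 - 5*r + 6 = (r - 2)*(r - 3)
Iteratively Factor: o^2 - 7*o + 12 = (o - 3)*(o - 4)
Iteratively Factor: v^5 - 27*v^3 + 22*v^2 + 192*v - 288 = (v + 4)*(v^4 - 4*v^3 - 11*v^2 + 66*v - 72) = (v - 3)*(v + 4)*(v^3 - v^2 - 14*v + 24) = (v - 3)^2*(v + 4)*(v^2 + 2*v - 8) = (v - 3)^2*(v + 4)^2*(v - 2)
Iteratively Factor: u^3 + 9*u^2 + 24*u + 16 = (u + 1)*(u^2 + 8*u + 16) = (u + 1)*(u + 4)*(u + 4)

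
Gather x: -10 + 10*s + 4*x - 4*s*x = 10*s + x*(4 - 4*s) - 10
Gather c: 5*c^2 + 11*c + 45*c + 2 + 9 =5*c^2 + 56*c + 11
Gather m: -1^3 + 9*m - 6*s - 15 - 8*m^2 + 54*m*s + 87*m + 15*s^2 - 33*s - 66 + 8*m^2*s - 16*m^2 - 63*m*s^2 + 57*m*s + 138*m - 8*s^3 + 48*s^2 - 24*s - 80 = m^2*(8*s - 24) + m*(-63*s^2 + 111*s + 234) - 8*s^3 + 63*s^2 - 63*s - 162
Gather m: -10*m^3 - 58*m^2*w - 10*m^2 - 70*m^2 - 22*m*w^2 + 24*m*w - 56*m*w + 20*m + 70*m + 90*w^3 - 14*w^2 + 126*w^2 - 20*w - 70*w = -10*m^3 + m^2*(-58*w - 80) + m*(-22*w^2 - 32*w + 90) + 90*w^3 + 112*w^2 - 90*w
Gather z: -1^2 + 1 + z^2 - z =z^2 - z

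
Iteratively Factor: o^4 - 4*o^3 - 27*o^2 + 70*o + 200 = (o - 5)*(o^3 + o^2 - 22*o - 40) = (o - 5)*(o + 2)*(o^2 - o - 20) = (o - 5)^2*(o + 2)*(o + 4)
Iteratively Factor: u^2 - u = (u - 1)*(u)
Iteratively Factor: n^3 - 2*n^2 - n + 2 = (n - 1)*(n^2 - n - 2) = (n - 1)*(n + 1)*(n - 2)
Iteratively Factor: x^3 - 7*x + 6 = (x - 2)*(x^2 + 2*x - 3) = (x - 2)*(x + 3)*(x - 1)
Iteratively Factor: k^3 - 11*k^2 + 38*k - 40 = (k - 2)*(k^2 - 9*k + 20) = (k - 5)*(k - 2)*(k - 4)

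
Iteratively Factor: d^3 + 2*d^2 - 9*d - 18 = (d - 3)*(d^2 + 5*d + 6) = (d - 3)*(d + 3)*(d + 2)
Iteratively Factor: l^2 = (l)*(l)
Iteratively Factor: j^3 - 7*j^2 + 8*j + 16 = (j - 4)*(j^2 - 3*j - 4) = (j - 4)^2*(j + 1)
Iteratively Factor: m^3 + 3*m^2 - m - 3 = (m - 1)*(m^2 + 4*m + 3) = (m - 1)*(m + 3)*(m + 1)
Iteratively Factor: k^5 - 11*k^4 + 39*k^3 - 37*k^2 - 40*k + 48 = (k - 3)*(k^4 - 8*k^3 + 15*k^2 + 8*k - 16) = (k - 4)*(k - 3)*(k^3 - 4*k^2 - k + 4) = (k - 4)*(k - 3)*(k + 1)*(k^2 - 5*k + 4) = (k - 4)^2*(k - 3)*(k + 1)*(k - 1)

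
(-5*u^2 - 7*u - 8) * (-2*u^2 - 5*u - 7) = 10*u^4 + 39*u^3 + 86*u^2 + 89*u + 56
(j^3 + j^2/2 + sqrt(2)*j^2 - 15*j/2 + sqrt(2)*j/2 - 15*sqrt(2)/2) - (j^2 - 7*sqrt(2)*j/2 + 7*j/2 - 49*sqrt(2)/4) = j^3 - j^2/2 + sqrt(2)*j^2 - 11*j + 4*sqrt(2)*j + 19*sqrt(2)/4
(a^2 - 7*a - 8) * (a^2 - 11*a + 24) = a^4 - 18*a^3 + 93*a^2 - 80*a - 192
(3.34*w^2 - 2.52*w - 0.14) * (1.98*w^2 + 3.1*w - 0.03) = 6.6132*w^4 + 5.3644*w^3 - 8.1894*w^2 - 0.3584*w + 0.0042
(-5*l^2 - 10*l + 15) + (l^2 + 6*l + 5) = -4*l^2 - 4*l + 20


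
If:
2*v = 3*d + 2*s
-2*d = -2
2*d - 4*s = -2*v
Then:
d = 1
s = 5/2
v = 4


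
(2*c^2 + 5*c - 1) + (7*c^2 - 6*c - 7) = 9*c^2 - c - 8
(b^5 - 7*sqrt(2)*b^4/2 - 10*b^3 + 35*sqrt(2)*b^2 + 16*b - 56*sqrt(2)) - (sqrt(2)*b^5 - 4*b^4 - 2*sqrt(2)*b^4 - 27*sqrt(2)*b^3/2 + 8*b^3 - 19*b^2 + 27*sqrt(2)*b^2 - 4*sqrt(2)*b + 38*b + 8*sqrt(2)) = -sqrt(2)*b^5 + b^5 - 3*sqrt(2)*b^4/2 + 4*b^4 - 18*b^3 + 27*sqrt(2)*b^3/2 + 8*sqrt(2)*b^2 + 19*b^2 - 22*b + 4*sqrt(2)*b - 64*sqrt(2)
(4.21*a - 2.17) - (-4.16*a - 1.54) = 8.37*a - 0.63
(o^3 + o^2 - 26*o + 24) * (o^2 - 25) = o^5 + o^4 - 51*o^3 - o^2 + 650*o - 600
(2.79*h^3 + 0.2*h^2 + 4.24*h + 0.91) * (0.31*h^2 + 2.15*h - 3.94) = 0.8649*h^5 + 6.0605*h^4 - 9.2482*h^3 + 8.6101*h^2 - 14.7491*h - 3.5854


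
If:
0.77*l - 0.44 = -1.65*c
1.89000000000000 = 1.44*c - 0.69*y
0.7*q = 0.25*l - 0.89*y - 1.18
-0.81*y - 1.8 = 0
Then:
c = 0.25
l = 0.04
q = 1.15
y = -2.22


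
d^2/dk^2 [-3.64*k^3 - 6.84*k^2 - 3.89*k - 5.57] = -21.84*k - 13.68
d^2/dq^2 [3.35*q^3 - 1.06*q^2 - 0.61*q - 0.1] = 20.1*q - 2.12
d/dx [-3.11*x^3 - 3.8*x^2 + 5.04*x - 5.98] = -9.33*x^2 - 7.6*x + 5.04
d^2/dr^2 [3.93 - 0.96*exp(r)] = -0.96*exp(r)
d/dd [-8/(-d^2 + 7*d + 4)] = 8*(7 - 2*d)/(-d^2 + 7*d + 4)^2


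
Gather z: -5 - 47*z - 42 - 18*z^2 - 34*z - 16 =-18*z^2 - 81*z - 63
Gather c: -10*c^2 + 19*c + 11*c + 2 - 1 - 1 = -10*c^2 + 30*c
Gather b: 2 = 2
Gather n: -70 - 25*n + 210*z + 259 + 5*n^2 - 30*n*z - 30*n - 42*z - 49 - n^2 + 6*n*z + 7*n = 4*n^2 + n*(-24*z - 48) + 168*z + 140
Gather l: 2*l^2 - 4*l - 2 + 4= 2*l^2 - 4*l + 2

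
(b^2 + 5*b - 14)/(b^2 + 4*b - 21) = (b - 2)/(b - 3)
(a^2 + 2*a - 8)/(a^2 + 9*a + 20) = (a - 2)/(a + 5)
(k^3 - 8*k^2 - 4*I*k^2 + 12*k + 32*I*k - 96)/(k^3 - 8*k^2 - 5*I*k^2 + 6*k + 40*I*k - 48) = (k + 2*I)/(k + I)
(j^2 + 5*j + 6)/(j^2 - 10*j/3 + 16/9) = 9*(j^2 + 5*j + 6)/(9*j^2 - 30*j + 16)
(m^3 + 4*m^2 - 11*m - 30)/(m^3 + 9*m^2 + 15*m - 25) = (m^2 - m - 6)/(m^2 + 4*m - 5)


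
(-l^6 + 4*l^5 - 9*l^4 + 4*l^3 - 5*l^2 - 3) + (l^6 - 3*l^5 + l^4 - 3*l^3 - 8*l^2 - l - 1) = l^5 - 8*l^4 + l^3 - 13*l^2 - l - 4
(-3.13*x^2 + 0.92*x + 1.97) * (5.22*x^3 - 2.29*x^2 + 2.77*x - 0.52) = -16.3386*x^5 + 11.9701*x^4 - 0.493500000000001*x^3 - 0.3353*x^2 + 4.9785*x - 1.0244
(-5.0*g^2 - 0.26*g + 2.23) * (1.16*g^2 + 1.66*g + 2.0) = -5.8*g^4 - 8.6016*g^3 - 7.8448*g^2 + 3.1818*g + 4.46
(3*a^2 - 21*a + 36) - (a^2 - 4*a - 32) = 2*a^2 - 17*a + 68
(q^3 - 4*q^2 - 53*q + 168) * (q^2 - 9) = q^5 - 4*q^4 - 62*q^3 + 204*q^2 + 477*q - 1512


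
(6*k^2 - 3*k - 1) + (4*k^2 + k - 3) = 10*k^2 - 2*k - 4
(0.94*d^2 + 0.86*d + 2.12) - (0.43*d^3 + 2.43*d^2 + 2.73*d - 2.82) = -0.43*d^3 - 1.49*d^2 - 1.87*d + 4.94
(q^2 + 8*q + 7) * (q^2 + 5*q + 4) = q^4 + 13*q^3 + 51*q^2 + 67*q + 28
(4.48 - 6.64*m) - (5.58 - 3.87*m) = -2.77*m - 1.1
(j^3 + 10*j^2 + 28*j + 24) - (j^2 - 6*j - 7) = j^3 + 9*j^2 + 34*j + 31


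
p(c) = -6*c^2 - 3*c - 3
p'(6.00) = -75.00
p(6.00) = -237.00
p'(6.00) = -75.00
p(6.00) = -237.00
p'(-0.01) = -2.88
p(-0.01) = -2.97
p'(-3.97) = 44.64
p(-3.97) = -85.66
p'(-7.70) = 89.40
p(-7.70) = -335.64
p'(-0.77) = 6.24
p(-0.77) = -4.25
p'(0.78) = -12.36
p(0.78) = -8.99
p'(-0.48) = 2.76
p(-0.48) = -2.94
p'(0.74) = -11.88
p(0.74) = -8.51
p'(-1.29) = 12.48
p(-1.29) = -9.11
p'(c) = -12*c - 3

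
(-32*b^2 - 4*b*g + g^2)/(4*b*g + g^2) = (-8*b + g)/g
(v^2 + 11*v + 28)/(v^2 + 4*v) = (v + 7)/v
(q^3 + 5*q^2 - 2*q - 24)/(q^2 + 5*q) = (q^3 + 5*q^2 - 2*q - 24)/(q*(q + 5))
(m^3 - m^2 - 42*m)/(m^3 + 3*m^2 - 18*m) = (m - 7)/(m - 3)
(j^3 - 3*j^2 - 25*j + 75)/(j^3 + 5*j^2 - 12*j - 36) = (j^2 - 25)/(j^2 + 8*j + 12)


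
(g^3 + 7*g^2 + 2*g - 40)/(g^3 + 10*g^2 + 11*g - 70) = (g + 4)/(g + 7)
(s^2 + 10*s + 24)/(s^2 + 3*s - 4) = (s + 6)/(s - 1)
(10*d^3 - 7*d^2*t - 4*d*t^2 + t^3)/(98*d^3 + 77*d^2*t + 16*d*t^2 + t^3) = (5*d^2 - 6*d*t + t^2)/(49*d^2 + 14*d*t + t^2)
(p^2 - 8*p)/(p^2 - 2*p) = (p - 8)/(p - 2)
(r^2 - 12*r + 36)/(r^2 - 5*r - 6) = (r - 6)/(r + 1)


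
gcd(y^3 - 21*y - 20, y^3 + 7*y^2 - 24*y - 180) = y - 5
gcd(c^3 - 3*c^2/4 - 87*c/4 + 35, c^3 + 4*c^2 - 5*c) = c + 5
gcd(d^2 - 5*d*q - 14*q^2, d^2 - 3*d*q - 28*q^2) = -d + 7*q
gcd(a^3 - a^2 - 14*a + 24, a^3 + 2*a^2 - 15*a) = a - 3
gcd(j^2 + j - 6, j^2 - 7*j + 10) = j - 2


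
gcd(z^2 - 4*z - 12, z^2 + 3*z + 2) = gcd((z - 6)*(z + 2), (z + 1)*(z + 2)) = z + 2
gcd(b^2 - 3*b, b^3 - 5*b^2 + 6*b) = b^2 - 3*b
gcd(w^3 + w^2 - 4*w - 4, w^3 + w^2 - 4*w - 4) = w^3 + w^2 - 4*w - 4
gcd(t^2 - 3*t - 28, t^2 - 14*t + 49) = t - 7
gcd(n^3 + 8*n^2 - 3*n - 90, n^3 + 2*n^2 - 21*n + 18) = n^2 + 3*n - 18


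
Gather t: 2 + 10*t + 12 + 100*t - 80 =110*t - 66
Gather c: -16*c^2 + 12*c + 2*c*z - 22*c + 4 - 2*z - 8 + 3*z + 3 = -16*c^2 + c*(2*z - 10) + z - 1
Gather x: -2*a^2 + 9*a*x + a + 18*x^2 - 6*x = -2*a^2 + a + 18*x^2 + x*(9*a - 6)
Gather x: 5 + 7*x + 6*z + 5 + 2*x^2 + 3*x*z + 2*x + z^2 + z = 2*x^2 + x*(3*z + 9) + z^2 + 7*z + 10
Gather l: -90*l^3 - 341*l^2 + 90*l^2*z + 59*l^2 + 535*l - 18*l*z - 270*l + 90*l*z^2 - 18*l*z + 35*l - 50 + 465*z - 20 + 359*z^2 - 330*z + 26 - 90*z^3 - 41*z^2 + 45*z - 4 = -90*l^3 + l^2*(90*z - 282) + l*(90*z^2 - 36*z + 300) - 90*z^3 + 318*z^2 + 180*z - 48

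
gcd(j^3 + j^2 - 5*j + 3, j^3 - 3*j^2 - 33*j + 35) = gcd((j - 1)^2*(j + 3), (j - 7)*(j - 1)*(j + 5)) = j - 1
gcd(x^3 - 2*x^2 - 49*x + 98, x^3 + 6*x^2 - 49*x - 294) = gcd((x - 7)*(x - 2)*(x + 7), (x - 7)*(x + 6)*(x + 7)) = x^2 - 49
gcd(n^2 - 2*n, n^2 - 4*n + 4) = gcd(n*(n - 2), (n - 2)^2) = n - 2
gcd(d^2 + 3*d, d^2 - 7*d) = d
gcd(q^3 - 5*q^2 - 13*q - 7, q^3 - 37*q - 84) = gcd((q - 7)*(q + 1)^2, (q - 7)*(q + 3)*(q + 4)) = q - 7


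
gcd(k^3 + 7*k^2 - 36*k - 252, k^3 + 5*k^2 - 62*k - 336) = k^2 + 13*k + 42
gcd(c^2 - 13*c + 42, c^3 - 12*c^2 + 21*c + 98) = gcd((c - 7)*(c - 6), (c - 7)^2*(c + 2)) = c - 7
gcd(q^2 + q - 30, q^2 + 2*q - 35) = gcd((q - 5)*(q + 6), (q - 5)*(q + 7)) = q - 5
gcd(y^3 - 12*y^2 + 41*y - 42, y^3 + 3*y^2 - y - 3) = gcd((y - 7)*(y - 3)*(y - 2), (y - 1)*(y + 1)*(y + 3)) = 1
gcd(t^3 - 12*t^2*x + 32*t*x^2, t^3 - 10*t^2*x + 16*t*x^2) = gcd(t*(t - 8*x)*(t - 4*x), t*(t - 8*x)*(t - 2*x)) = -t^2 + 8*t*x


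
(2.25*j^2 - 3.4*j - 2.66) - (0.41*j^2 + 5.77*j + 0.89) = 1.84*j^2 - 9.17*j - 3.55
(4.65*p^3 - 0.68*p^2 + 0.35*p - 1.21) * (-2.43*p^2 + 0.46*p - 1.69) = -11.2995*p^5 + 3.7914*p^4 - 9.0218*p^3 + 4.2505*p^2 - 1.1481*p + 2.0449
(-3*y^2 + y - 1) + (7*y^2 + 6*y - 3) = 4*y^2 + 7*y - 4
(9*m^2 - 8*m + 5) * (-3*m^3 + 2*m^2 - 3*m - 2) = -27*m^5 + 42*m^4 - 58*m^3 + 16*m^2 + m - 10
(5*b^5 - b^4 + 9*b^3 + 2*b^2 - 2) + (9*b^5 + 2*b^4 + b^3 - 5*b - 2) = 14*b^5 + b^4 + 10*b^3 + 2*b^2 - 5*b - 4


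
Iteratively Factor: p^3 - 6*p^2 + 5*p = (p - 5)*(p^2 - p) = (p - 5)*(p - 1)*(p)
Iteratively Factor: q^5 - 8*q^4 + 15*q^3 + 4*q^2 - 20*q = (q - 2)*(q^4 - 6*q^3 + 3*q^2 + 10*q) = (q - 5)*(q - 2)*(q^3 - q^2 - 2*q) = q*(q - 5)*(q - 2)*(q^2 - q - 2) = q*(q - 5)*(q - 2)*(q + 1)*(q - 2)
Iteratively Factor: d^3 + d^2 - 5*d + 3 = (d + 3)*(d^2 - 2*d + 1) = (d - 1)*(d + 3)*(d - 1)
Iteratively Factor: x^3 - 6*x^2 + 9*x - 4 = (x - 1)*(x^2 - 5*x + 4) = (x - 4)*(x - 1)*(x - 1)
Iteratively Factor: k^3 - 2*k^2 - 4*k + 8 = (k + 2)*(k^2 - 4*k + 4) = (k - 2)*(k + 2)*(k - 2)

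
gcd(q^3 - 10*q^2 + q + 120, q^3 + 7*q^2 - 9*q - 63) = q + 3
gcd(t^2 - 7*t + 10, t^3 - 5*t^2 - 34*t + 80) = t - 2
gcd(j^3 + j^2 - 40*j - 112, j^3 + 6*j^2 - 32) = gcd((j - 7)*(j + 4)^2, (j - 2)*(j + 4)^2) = j^2 + 8*j + 16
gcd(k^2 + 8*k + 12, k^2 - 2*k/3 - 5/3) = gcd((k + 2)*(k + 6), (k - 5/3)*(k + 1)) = 1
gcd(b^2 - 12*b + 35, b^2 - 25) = b - 5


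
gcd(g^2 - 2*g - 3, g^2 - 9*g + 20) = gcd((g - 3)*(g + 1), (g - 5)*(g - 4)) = 1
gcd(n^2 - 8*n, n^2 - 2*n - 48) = n - 8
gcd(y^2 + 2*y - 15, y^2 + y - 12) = y - 3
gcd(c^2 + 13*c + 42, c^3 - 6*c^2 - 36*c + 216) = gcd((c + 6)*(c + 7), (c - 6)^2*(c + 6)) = c + 6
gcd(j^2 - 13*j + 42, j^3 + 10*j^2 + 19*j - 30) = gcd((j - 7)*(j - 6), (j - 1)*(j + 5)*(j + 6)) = 1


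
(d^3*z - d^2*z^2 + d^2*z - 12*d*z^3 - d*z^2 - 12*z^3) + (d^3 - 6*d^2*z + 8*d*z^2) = d^3*z + d^3 - d^2*z^2 - 5*d^2*z - 12*d*z^3 + 7*d*z^2 - 12*z^3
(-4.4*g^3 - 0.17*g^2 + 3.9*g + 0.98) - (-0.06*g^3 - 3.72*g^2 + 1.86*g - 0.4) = -4.34*g^3 + 3.55*g^2 + 2.04*g + 1.38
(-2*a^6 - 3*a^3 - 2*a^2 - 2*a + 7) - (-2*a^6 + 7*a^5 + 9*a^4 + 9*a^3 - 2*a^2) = -7*a^5 - 9*a^4 - 12*a^3 - 2*a + 7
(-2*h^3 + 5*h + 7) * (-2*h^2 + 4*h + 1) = 4*h^5 - 8*h^4 - 12*h^3 + 6*h^2 + 33*h + 7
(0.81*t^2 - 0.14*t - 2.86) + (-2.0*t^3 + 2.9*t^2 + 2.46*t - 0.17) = -2.0*t^3 + 3.71*t^2 + 2.32*t - 3.03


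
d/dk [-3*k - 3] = -3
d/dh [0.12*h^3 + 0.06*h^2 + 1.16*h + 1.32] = 0.36*h^2 + 0.12*h + 1.16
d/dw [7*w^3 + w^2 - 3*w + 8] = 21*w^2 + 2*w - 3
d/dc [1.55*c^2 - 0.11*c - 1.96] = 3.1*c - 0.11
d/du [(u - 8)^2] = 2*u - 16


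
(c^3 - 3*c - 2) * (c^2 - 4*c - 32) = c^5 - 4*c^4 - 35*c^3 + 10*c^2 + 104*c + 64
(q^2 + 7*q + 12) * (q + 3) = q^3 + 10*q^2 + 33*q + 36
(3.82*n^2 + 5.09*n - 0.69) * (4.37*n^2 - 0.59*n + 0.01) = 16.6934*n^4 + 19.9895*n^3 - 5.9802*n^2 + 0.458*n - 0.0069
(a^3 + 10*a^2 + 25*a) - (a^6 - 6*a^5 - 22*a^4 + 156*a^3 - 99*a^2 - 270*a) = -a^6 + 6*a^5 + 22*a^4 - 155*a^3 + 109*a^2 + 295*a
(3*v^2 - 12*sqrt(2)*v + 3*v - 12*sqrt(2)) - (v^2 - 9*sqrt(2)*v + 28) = 2*v^2 - 3*sqrt(2)*v + 3*v - 28 - 12*sqrt(2)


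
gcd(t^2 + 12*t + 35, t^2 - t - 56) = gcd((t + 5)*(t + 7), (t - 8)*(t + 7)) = t + 7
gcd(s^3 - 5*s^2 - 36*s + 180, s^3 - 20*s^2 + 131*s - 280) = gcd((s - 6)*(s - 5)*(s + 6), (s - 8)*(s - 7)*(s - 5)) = s - 5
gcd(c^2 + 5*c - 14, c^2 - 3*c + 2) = c - 2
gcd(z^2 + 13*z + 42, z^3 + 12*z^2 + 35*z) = z + 7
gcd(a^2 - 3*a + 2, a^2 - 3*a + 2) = a^2 - 3*a + 2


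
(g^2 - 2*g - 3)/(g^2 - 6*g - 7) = (g - 3)/(g - 7)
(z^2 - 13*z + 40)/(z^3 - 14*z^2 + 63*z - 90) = (z - 8)/(z^2 - 9*z + 18)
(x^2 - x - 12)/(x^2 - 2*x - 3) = (-x^2 + x + 12)/(-x^2 + 2*x + 3)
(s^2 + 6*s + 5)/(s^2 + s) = (s + 5)/s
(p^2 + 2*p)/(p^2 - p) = (p + 2)/(p - 1)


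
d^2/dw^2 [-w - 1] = 0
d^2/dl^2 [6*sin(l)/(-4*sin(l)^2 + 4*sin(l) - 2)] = 3*(4*sin(l)^5 + 4*sin(l)^4 - 20*sin(l)^3 + 2*sin(l)^2 + 13*sin(l) - 4)/(-2*sin(l) - cos(2*l) + 2)^3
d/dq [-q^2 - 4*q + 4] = -2*q - 4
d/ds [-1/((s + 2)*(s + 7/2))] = 2*(4*s + 11)/((s + 2)^2*(2*s + 7)^2)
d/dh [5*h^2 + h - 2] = 10*h + 1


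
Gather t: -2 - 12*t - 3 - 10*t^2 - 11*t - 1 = -10*t^2 - 23*t - 6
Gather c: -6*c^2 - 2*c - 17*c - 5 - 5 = -6*c^2 - 19*c - 10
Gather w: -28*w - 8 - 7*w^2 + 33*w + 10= -7*w^2 + 5*w + 2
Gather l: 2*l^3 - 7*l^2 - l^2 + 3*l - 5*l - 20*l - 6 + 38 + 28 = 2*l^3 - 8*l^2 - 22*l + 60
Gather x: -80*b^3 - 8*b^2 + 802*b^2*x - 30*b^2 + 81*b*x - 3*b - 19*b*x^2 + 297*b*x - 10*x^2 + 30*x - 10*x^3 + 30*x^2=-80*b^3 - 38*b^2 - 3*b - 10*x^3 + x^2*(20 - 19*b) + x*(802*b^2 + 378*b + 30)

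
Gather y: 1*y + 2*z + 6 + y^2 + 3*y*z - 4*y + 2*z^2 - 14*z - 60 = y^2 + y*(3*z - 3) + 2*z^2 - 12*z - 54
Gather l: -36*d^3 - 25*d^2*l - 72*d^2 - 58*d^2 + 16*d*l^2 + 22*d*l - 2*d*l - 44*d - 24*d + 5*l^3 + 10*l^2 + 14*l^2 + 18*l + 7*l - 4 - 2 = -36*d^3 - 130*d^2 - 68*d + 5*l^3 + l^2*(16*d + 24) + l*(-25*d^2 + 20*d + 25) - 6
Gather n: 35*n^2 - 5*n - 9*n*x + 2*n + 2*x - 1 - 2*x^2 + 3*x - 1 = 35*n^2 + n*(-9*x - 3) - 2*x^2 + 5*x - 2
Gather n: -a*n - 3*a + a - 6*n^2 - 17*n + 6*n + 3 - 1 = -2*a - 6*n^2 + n*(-a - 11) + 2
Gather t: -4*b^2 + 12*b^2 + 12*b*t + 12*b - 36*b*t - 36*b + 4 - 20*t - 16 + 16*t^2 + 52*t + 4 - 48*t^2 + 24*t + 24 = 8*b^2 - 24*b - 32*t^2 + t*(56 - 24*b) + 16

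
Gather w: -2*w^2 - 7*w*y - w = -2*w^2 + w*(-7*y - 1)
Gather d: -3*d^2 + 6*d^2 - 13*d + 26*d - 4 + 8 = 3*d^2 + 13*d + 4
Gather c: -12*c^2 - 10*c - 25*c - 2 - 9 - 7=-12*c^2 - 35*c - 18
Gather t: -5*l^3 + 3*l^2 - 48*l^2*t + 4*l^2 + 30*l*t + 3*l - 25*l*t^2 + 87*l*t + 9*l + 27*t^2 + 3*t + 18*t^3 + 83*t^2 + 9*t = -5*l^3 + 7*l^2 + 12*l + 18*t^3 + t^2*(110 - 25*l) + t*(-48*l^2 + 117*l + 12)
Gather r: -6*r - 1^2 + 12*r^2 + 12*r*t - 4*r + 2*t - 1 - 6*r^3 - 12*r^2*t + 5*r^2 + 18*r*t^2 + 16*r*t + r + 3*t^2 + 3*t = -6*r^3 + r^2*(17 - 12*t) + r*(18*t^2 + 28*t - 9) + 3*t^2 + 5*t - 2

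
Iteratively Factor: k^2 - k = (k)*(k - 1)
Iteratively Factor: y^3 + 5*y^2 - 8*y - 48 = (y + 4)*(y^2 + y - 12) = (y - 3)*(y + 4)*(y + 4)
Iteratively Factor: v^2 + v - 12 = (v - 3)*(v + 4)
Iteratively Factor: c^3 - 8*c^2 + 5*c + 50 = (c - 5)*(c^2 - 3*c - 10) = (c - 5)*(c + 2)*(c - 5)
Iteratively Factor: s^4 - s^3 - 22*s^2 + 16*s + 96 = (s + 2)*(s^3 - 3*s^2 - 16*s + 48) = (s + 2)*(s + 4)*(s^2 - 7*s + 12) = (s - 3)*(s + 2)*(s + 4)*(s - 4)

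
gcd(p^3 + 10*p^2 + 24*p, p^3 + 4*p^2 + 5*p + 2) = 1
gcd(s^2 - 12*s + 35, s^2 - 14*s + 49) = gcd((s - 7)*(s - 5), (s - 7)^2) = s - 7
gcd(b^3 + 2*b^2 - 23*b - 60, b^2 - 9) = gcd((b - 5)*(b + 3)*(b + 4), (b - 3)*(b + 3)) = b + 3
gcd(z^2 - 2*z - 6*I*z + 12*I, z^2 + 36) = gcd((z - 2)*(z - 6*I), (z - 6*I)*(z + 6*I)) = z - 6*I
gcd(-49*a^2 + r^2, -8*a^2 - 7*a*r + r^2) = 1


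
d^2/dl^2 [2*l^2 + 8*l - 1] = 4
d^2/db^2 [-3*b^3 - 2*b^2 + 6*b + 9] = -18*b - 4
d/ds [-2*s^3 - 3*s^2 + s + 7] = -6*s^2 - 6*s + 1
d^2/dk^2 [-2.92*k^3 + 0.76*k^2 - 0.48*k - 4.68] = 1.52 - 17.52*k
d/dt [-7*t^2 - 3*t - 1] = -14*t - 3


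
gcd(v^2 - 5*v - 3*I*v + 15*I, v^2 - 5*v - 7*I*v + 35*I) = v - 5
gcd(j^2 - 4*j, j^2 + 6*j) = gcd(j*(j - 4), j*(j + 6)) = j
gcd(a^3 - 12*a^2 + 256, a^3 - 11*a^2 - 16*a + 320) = a^2 - 16*a + 64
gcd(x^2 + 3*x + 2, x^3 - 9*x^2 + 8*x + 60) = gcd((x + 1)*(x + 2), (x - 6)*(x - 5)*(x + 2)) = x + 2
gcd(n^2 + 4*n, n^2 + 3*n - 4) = n + 4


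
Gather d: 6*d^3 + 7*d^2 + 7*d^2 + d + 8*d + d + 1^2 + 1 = 6*d^3 + 14*d^2 + 10*d + 2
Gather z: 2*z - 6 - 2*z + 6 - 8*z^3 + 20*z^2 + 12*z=-8*z^3 + 20*z^2 + 12*z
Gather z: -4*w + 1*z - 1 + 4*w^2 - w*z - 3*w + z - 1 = 4*w^2 - 7*w + z*(2 - w) - 2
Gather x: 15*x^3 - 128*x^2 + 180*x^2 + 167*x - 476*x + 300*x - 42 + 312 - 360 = 15*x^3 + 52*x^2 - 9*x - 90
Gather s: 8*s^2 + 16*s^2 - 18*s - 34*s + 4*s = 24*s^2 - 48*s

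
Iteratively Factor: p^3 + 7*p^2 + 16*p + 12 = (p + 2)*(p^2 + 5*p + 6) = (p + 2)^2*(p + 3)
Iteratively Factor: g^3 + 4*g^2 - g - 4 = (g + 4)*(g^2 - 1) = (g - 1)*(g + 4)*(g + 1)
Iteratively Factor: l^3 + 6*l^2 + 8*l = (l + 2)*(l^2 + 4*l) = (l + 2)*(l + 4)*(l)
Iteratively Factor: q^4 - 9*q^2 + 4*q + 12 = (q - 2)*(q^3 + 2*q^2 - 5*q - 6) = (q - 2)*(q + 3)*(q^2 - q - 2) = (q - 2)*(q + 1)*(q + 3)*(q - 2)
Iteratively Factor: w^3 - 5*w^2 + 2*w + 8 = (w - 4)*(w^2 - w - 2) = (w - 4)*(w - 2)*(w + 1)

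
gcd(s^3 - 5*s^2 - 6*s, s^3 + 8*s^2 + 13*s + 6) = s + 1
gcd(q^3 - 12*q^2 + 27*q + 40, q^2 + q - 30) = q - 5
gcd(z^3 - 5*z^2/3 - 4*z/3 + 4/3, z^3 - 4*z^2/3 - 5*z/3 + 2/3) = z^2 - z - 2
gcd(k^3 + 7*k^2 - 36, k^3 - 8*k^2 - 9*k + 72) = k + 3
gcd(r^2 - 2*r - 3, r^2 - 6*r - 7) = r + 1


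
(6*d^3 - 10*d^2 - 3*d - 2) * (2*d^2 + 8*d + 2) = 12*d^5 + 28*d^4 - 74*d^3 - 48*d^2 - 22*d - 4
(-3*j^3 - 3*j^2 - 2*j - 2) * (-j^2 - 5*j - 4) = 3*j^5 + 18*j^4 + 29*j^3 + 24*j^2 + 18*j + 8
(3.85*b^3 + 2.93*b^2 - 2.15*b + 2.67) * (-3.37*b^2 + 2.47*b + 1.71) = -12.9745*b^5 - 0.364599999999999*b^4 + 21.0661*b^3 - 9.2981*b^2 + 2.9184*b + 4.5657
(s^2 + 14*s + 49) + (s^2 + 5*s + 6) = 2*s^2 + 19*s + 55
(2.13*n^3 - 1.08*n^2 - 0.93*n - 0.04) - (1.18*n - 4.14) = 2.13*n^3 - 1.08*n^2 - 2.11*n + 4.1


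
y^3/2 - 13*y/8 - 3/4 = (y/2 + 1/4)*(y - 2)*(y + 3/2)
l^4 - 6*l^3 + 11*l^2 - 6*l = l*(l - 3)*(l - 2)*(l - 1)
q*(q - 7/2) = q^2 - 7*q/2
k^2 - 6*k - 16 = (k - 8)*(k + 2)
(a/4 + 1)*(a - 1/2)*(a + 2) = a^3/4 + 11*a^2/8 + 5*a/4 - 1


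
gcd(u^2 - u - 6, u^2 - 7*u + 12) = u - 3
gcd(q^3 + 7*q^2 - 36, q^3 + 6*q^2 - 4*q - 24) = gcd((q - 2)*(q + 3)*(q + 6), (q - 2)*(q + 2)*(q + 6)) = q^2 + 4*q - 12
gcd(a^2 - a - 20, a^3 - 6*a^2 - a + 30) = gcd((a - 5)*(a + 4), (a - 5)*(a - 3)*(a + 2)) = a - 5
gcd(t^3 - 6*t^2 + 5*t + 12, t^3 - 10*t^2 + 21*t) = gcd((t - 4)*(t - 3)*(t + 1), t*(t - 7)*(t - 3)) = t - 3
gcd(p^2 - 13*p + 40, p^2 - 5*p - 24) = p - 8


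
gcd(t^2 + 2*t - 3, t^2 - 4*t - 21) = t + 3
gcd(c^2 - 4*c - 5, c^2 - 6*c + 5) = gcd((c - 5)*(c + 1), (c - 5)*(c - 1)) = c - 5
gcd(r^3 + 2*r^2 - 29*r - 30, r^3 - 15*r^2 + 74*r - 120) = r - 5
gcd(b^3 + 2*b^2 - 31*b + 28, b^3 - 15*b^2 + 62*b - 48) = b - 1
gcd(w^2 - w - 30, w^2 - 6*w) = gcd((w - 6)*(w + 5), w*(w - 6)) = w - 6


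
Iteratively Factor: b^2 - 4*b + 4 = (b - 2)*(b - 2)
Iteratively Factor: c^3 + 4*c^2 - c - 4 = (c + 4)*(c^2 - 1) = (c + 1)*(c + 4)*(c - 1)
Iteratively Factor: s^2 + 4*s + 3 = (s + 1)*(s + 3)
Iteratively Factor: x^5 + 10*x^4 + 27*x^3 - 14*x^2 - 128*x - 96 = (x + 1)*(x^4 + 9*x^3 + 18*x^2 - 32*x - 96) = (x + 1)*(x + 3)*(x^3 + 6*x^2 - 32) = (x + 1)*(x + 3)*(x + 4)*(x^2 + 2*x - 8) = (x - 2)*(x + 1)*(x + 3)*(x + 4)*(x + 4)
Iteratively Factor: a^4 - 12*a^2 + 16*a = (a)*(a^3 - 12*a + 16) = a*(a - 2)*(a^2 + 2*a - 8) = a*(a - 2)^2*(a + 4)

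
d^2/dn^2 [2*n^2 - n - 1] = 4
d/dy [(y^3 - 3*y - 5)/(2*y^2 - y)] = (2*y^4 - 2*y^3 + 6*y^2 + 20*y - 5)/(y^2*(4*y^2 - 4*y + 1))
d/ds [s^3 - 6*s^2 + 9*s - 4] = 3*s^2 - 12*s + 9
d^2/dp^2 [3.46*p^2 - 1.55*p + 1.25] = 6.92000000000000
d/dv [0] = 0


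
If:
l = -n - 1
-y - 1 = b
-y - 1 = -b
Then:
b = 0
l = -n - 1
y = -1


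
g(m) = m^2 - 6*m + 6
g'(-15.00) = -36.00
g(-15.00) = 321.00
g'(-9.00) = -24.00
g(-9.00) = 141.00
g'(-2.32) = -10.64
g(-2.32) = 25.30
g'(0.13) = -5.74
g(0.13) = 5.24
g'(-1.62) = -9.24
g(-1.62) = 18.34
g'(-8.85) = -23.70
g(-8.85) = 137.42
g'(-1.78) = -9.56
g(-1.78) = 19.85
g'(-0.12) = -6.24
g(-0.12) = 6.73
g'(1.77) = -2.46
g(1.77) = -1.49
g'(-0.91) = -7.82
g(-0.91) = 12.29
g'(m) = 2*m - 6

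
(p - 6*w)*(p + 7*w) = p^2 + p*w - 42*w^2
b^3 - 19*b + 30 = (b - 3)*(b - 2)*(b + 5)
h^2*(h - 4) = h^3 - 4*h^2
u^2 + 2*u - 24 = (u - 4)*(u + 6)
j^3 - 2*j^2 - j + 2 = (j - 2)*(j - 1)*(j + 1)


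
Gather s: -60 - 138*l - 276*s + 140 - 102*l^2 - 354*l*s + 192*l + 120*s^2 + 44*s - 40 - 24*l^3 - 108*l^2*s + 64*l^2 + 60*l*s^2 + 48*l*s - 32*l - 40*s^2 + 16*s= -24*l^3 - 38*l^2 + 22*l + s^2*(60*l + 80) + s*(-108*l^2 - 306*l - 216) + 40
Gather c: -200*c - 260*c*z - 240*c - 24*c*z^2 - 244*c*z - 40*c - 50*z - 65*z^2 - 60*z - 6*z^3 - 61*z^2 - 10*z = c*(-24*z^2 - 504*z - 480) - 6*z^3 - 126*z^2 - 120*z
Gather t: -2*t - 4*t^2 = -4*t^2 - 2*t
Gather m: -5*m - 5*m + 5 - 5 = -10*m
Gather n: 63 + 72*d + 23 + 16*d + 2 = 88*d + 88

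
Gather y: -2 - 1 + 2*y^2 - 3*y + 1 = 2*y^2 - 3*y - 2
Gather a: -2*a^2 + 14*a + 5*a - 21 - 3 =-2*a^2 + 19*a - 24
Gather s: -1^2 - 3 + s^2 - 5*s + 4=s^2 - 5*s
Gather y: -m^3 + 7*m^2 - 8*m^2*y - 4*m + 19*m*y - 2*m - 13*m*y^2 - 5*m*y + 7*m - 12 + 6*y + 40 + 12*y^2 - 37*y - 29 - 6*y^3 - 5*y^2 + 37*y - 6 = -m^3 + 7*m^2 + m - 6*y^3 + y^2*(7 - 13*m) + y*(-8*m^2 + 14*m + 6) - 7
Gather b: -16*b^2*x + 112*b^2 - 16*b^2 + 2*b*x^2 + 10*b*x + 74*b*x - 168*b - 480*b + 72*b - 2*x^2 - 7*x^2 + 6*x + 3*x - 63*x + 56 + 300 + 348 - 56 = b^2*(96 - 16*x) + b*(2*x^2 + 84*x - 576) - 9*x^2 - 54*x + 648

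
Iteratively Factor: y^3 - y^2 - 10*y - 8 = (y + 2)*(y^2 - 3*y - 4) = (y + 1)*(y + 2)*(y - 4)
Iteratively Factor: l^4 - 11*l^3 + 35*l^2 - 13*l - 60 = (l - 5)*(l^3 - 6*l^2 + 5*l + 12) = (l - 5)*(l + 1)*(l^2 - 7*l + 12) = (l - 5)*(l - 3)*(l + 1)*(l - 4)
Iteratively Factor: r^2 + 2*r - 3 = (r + 3)*(r - 1)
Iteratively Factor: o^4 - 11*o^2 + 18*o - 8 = (o - 1)*(o^3 + o^2 - 10*o + 8) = (o - 1)*(o + 4)*(o^2 - 3*o + 2) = (o - 1)^2*(o + 4)*(o - 2)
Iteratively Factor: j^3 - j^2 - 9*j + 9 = (j - 3)*(j^2 + 2*j - 3) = (j - 3)*(j + 3)*(j - 1)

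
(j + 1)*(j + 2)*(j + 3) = j^3 + 6*j^2 + 11*j + 6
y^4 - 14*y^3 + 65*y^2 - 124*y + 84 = (y - 7)*(y - 3)*(y - 2)^2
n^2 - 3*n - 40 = (n - 8)*(n + 5)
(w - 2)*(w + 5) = w^2 + 3*w - 10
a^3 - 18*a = a*(a - 3*sqrt(2))*(a + 3*sqrt(2))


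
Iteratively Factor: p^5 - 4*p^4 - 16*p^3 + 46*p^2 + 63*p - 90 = (p - 1)*(p^4 - 3*p^3 - 19*p^2 + 27*p + 90) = (p - 3)*(p - 1)*(p^3 - 19*p - 30) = (p - 3)*(p - 1)*(p + 3)*(p^2 - 3*p - 10) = (p - 5)*(p - 3)*(p - 1)*(p + 3)*(p + 2)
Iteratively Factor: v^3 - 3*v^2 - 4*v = (v + 1)*(v^2 - 4*v) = (v - 4)*(v + 1)*(v)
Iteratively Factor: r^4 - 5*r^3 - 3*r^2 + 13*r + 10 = (r + 1)*(r^3 - 6*r^2 + 3*r + 10) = (r + 1)^2*(r^2 - 7*r + 10) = (r - 5)*(r + 1)^2*(r - 2)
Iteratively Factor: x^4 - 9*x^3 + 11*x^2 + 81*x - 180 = (x - 5)*(x^3 - 4*x^2 - 9*x + 36) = (x - 5)*(x - 3)*(x^2 - x - 12) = (x - 5)*(x - 4)*(x - 3)*(x + 3)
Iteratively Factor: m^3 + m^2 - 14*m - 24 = (m + 3)*(m^2 - 2*m - 8) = (m - 4)*(m + 3)*(m + 2)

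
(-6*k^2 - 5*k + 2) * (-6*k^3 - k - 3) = 36*k^5 + 30*k^4 - 6*k^3 + 23*k^2 + 13*k - 6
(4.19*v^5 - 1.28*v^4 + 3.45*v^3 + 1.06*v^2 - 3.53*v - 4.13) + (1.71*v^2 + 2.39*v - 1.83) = 4.19*v^5 - 1.28*v^4 + 3.45*v^3 + 2.77*v^2 - 1.14*v - 5.96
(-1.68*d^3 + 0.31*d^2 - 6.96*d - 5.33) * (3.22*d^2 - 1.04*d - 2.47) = -5.4096*d^5 + 2.7454*d^4 - 18.584*d^3 - 10.6899*d^2 + 22.7344*d + 13.1651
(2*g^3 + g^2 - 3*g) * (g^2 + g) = 2*g^5 + 3*g^4 - 2*g^3 - 3*g^2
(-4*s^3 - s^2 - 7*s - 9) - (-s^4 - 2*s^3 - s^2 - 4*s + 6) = s^4 - 2*s^3 - 3*s - 15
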